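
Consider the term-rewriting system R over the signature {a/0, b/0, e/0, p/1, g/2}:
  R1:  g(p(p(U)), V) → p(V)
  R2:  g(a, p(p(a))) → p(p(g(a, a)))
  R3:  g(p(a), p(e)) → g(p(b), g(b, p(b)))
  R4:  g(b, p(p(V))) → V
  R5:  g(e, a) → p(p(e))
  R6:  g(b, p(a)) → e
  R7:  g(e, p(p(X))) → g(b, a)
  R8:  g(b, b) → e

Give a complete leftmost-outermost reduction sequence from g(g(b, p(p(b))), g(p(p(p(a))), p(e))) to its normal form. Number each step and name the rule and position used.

1. g(g(b, p(p(b))), g(p(p(p(a))), p(e)))  →  g(b, g(p(p(p(a))), p(e)))   [R4 at 1]
2. g(b, g(p(p(p(a))), p(e)))  →  g(b, p(p(e)))   [R1 at 2]
3. g(b, p(p(e)))  →  e   [R4 at ε]

e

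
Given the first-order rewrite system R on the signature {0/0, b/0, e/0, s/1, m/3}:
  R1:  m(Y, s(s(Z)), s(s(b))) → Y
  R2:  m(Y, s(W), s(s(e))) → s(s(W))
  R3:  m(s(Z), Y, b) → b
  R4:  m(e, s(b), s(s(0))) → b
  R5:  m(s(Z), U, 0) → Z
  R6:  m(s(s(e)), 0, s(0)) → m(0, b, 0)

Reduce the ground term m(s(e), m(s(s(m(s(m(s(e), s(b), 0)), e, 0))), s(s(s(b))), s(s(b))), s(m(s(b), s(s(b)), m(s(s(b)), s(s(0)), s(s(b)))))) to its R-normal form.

s(e)

1. m(s(e), m(s(s(m(s(m(s(e), s(b), 0)), e, 0))), s(s(s(b))), s(s(b))), s(m(s(b), s(s(b)), m(s(s(b)), s(s(0)), s(s(b))))))  →  m(s(e), s(s(m(s(m(s(e), s(b), 0)), e, 0))), s(m(s(b), s(s(b)), m(s(s(b)), s(s(0)), s(s(b))))))   [R1 at 2]
2. m(s(e), s(s(m(s(m(s(e), s(b), 0)), e, 0))), s(m(s(b), s(s(b)), m(s(s(b)), s(s(0)), s(s(b))))))  →  m(s(e), s(s(m(s(e), s(b), 0))), s(m(s(b), s(s(b)), m(s(s(b)), s(s(0)), s(s(b))))))   [R5 at 2.1.1]
3. m(s(e), s(s(m(s(e), s(b), 0))), s(m(s(b), s(s(b)), m(s(s(b)), s(s(0)), s(s(b))))))  →  m(s(e), s(s(e)), s(m(s(b), s(s(b)), m(s(s(b)), s(s(0)), s(s(b))))))   [R5 at 2.1.1]
4. m(s(e), s(s(e)), s(m(s(b), s(s(b)), m(s(s(b)), s(s(0)), s(s(b))))))  →  m(s(e), s(s(e)), s(m(s(b), s(s(b)), s(s(b)))))   [R1 at 3.1.3]
5. m(s(e), s(s(e)), s(m(s(b), s(s(b)), s(s(b)))))  →  m(s(e), s(s(e)), s(s(b)))   [R1 at 3.1]
6. m(s(e), s(s(e)), s(s(b)))  →  s(e)   [R1 at ε]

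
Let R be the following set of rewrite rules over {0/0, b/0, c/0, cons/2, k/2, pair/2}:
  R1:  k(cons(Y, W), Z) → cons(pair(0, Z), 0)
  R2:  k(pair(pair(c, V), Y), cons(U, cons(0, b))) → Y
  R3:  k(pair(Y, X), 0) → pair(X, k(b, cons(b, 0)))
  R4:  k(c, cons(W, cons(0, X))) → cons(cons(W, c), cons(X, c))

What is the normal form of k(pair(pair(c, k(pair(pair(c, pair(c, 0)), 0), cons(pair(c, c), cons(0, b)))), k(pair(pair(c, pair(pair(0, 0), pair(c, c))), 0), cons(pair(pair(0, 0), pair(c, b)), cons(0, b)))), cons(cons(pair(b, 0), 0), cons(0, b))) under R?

0

1. k(pair(pair(c, k(pair(pair(c, pair(c, 0)), 0), cons(pair(c, c), cons(0, b)))), k(pair(pair(c, pair(pair(0, 0), pair(c, c))), 0), cons(pair(pair(0, 0), pair(c, b)), cons(0, b)))), cons(cons(pair(b, 0), 0), cons(0, b)))  →  k(pair(pair(c, pair(pair(0, 0), pair(c, c))), 0), cons(pair(pair(0, 0), pair(c, b)), cons(0, b)))   [R2 at ε]
2. k(pair(pair(c, pair(pair(0, 0), pair(c, c))), 0), cons(pair(pair(0, 0), pair(c, b)), cons(0, b)))  →  0   [R2 at ε]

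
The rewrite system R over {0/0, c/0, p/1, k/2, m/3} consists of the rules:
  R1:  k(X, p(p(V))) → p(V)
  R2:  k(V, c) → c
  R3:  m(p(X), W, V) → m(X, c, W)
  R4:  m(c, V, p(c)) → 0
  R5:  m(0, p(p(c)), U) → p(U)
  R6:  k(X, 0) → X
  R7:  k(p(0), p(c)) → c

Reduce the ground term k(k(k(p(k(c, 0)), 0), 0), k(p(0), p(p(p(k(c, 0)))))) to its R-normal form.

1. k(k(k(p(k(c, 0)), 0), 0), k(p(0), p(p(p(k(c, 0))))))  →  k(k(p(k(c, 0)), 0), k(p(0), p(p(p(k(c, 0))))))   [R6 at 1]
2. k(k(p(k(c, 0)), 0), k(p(0), p(p(p(k(c, 0))))))  →  k(p(k(c, 0)), k(p(0), p(p(p(k(c, 0))))))   [R6 at 1]
3. k(p(k(c, 0)), k(p(0), p(p(p(k(c, 0))))))  →  k(p(c), k(p(0), p(p(p(k(c, 0))))))   [R6 at 1.1]
4. k(p(c), k(p(0), p(p(p(k(c, 0))))))  →  k(p(c), p(p(k(c, 0))))   [R1 at 2]
5. k(p(c), p(p(k(c, 0))))  →  p(k(c, 0))   [R1 at ε]
6. p(k(c, 0))  →  p(c)   [R6 at 1]

p(c)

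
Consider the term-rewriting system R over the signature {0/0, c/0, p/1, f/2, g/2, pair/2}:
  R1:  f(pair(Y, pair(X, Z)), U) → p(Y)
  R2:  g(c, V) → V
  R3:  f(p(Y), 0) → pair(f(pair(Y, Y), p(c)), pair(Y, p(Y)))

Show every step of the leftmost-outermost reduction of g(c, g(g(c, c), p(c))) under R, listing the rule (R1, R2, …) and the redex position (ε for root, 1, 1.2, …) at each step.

1. g(c, g(g(c, c), p(c)))  →  g(g(c, c), p(c))   [R2 at ε]
2. g(g(c, c), p(c))  →  g(c, p(c))   [R2 at 1]
3. g(c, p(c))  →  p(c)   [R2 at ε]

p(c)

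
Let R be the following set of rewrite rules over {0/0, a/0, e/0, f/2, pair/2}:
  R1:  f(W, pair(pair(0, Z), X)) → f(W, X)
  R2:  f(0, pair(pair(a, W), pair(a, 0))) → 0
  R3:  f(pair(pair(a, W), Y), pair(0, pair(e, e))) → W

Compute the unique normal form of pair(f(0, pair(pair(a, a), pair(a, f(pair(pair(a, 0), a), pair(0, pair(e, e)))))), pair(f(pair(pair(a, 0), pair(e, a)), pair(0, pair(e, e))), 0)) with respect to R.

1. pair(f(0, pair(pair(a, a), pair(a, f(pair(pair(a, 0), a), pair(0, pair(e, e)))))), pair(f(pair(pair(a, 0), pair(e, a)), pair(0, pair(e, e))), 0))  →  pair(f(0, pair(pair(a, a), pair(a, 0))), pair(f(pair(pair(a, 0), pair(e, a)), pair(0, pair(e, e))), 0))   [R3 at 1.2.2.2]
2. pair(f(0, pair(pair(a, a), pair(a, 0))), pair(f(pair(pair(a, 0), pair(e, a)), pair(0, pair(e, e))), 0))  →  pair(0, pair(f(pair(pair(a, 0), pair(e, a)), pair(0, pair(e, e))), 0))   [R2 at 1]
3. pair(0, pair(f(pair(pair(a, 0), pair(e, a)), pair(0, pair(e, e))), 0))  →  pair(0, pair(0, 0))   [R3 at 2.1]

pair(0, pair(0, 0))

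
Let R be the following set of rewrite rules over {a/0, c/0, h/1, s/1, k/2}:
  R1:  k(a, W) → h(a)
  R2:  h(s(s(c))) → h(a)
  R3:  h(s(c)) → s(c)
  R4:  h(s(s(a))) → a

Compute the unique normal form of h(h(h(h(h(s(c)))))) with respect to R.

s(c)

1. h(h(h(h(h(s(c))))))  →  h(h(h(h(s(c)))))   [R3 at 1.1.1.1]
2. h(h(h(h(s(c)))))  →  h(h(h(s(c))))   [R3 at 1.1.1]
3. h(h(h(s(c))))  →  h(h(s(c)))   [R3 at 1.1]
4. h(h(s(c)))  →  h(s(c))   [R3 at 1]
5. h(s(c))  →  s(c)   [R3 at ε]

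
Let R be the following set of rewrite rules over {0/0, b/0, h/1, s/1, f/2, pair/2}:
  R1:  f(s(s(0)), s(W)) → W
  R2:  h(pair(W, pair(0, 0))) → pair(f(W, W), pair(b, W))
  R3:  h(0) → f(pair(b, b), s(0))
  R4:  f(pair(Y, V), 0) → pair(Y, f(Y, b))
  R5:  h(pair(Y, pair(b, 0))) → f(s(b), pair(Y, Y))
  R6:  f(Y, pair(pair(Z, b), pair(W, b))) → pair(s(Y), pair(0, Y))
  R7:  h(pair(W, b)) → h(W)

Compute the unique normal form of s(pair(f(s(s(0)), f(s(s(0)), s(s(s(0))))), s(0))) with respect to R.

1. s(pair(f(s(s(0)), f(s(s(0)), s(s(s(0))))), s(0)))  →  s(pair(f(s(s(0)), s(s(0))), s(0)))   [R1 at 1.1.2]
2. s(pair(f(s(s(0)), s(s(0))), s(0)))  →  s(pair(s(0), s(0)))   [R1 at 1.1]

s(pair(s(0), s(0)))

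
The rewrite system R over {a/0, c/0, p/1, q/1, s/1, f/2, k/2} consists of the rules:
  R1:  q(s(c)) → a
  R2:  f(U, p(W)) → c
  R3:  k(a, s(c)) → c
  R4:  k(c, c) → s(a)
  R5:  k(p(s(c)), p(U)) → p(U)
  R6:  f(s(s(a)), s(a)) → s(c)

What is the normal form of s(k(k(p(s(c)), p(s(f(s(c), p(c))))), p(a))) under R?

s(p(a))

1. s(k(k(p(s(c)), p(s(f(s(c), p(c))))), p(a)))  →  s(k(p(s(f(s(c), p(c)))), p(a)))   [R5 at 1.1]
2. s(k(p(s(f(s(c), p(c)))), p(a)))  →  s(k(p(s(c)), p(a)))   [R2 at 1.1.1.1]
3. s(k(p(s(c)), p(a)))  →  s(p(a))   [R5 at 1]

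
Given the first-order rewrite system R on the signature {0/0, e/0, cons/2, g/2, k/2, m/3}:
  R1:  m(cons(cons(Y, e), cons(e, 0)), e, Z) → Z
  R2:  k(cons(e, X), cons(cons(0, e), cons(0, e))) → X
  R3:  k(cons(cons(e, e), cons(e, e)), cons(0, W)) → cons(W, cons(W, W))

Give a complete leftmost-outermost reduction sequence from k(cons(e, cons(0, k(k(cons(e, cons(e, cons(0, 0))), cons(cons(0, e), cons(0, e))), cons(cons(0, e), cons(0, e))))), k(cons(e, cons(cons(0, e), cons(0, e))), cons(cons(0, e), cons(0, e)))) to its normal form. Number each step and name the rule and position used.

1. k(cons(e, cons(0, k(k(cons(e, cons(e, cons(0, 0))), cons(cons(0, e), cons(0, e))), cons(cons(0, e), cons(0, e))))), k(cons(e, cons(cons(0, e), cons(0, e))), cons(cons(0, e), cons(0, e))))  →  k(cons(e, cons(0, k(cons(e, cons(0, 0)), cons(cons(0, e), cons(0, e))))), k(cons(e, cons(cons(0, e), cons(0, e))), cons(cons(0, e), cons(0, e))))   [R2 at 1.2.2.1]
2. k(cons(e, cons(0, k(cons(e, cons(0, 0)), cons(cons(0, e), cons(0, e))))), k(cons(e, cons(cons(0, e), cons(0, e))), cons(cons(0, e), cons(0, e))))  →  k(cons(e, cons(0, cons(0, 0))), k(cons(e, cons(cons(0, e), cons(0, e))), cons(cons(0, e), cons(0, e))))   [R2 at 1.2.2]
3. k(cons(e, cons(0, cons(0, 0))), k(cons(e, cons(cons(0, e), cons(0, e))), cons(cons(0, e), cons(0, e))))  →  k(cons(e, cons(0, cons(0, 0))), cons(cons(0, e), cons(0, e)))   [R2 at 2]
4. k(cons(e, cons(0, cons(0, 0))), cons(cons(0, e), cons(0, e)))  →  cons(0, cons(0, 0))   [R2 at ε]

cons(0, cons(0, 0))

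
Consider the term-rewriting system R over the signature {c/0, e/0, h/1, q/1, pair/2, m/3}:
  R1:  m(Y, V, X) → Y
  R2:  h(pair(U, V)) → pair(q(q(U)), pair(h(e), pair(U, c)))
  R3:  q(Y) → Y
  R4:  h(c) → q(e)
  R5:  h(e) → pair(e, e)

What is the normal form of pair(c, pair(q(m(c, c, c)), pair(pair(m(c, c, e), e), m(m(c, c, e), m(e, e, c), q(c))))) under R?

1. pair(c, pair(q(m(c, c, c)), pair(pair(m(c, c, e), e), m(m(c, c, e), m(e, e, c), q(c)))))  →  pair(c, pair(m(c, c, c), pair(pair(m(c, c, e), e), m(m(c, c, e), m(e, e, c), q(c)))))   [R3 at 2.1]
2. pair(c, pair(m(c, c, c), pair(pair(m(c, c, e), e), m(m(c, c, e), m(e, e, c), q(c)))))  →  pair(c, pair(c, pair(pair(m(c, c, e), e), m(m(c, c, e), m(e, e, c), q(c)))))   [R1 at 2.1]
3. pair(c, pair(c, pair(pair(m(c, c, e), e), m(m(c, c, e), m(e, e, c), q(c)))))  →  pair(c, pair(c, pair(pair(c, e), m(m(c, c, e), m(e, e, c), q(c)))))   [R1 at 2.2.1.1]
4. pair(c, pair(c, pair(pair(c, e), m(m(c, c, e), m(e, e, c), q(c)))))  →  pair(c, pair(c, pair(pair(c, e), m(c, c, e))))   [R1 at 2.2.2]
5. pair(c, pair(c, pair(pair(c, e), m(c, c, e))))  →  pair(c, pair(c, pair(pair(c, e), c)))   [R1 at 2.2.2]

pair(c, pair(c, pair(pair(c, e), c)))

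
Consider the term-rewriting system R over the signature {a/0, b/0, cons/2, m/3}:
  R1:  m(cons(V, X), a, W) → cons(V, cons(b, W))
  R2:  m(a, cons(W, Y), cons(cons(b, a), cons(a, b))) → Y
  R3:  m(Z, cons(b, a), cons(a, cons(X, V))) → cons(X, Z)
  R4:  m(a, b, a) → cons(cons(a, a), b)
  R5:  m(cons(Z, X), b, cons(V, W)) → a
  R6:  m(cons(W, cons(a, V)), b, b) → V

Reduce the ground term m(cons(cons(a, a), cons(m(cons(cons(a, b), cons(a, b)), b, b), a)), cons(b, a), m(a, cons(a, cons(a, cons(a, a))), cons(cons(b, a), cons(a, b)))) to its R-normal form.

1. m(cons(cons(a, a), cons(m(cons(cons(a, b), cons(a, b)), b, b), a)), cons(b, a), m(a, cons(a, cons(a, cons(a, a))), cons(cons(b, a), cons(a, b))))  →  m(cons(cons(a, a), cons(b, a)), cons(b, a), m(a, cons(a, cons(a, cons(a, a))), cons(cons(b, a), cons(a, b))))   [R6 at 1.2.1]
2. m(cons(cons(a, a), cons(b, a)), cons(b, a), m(a, cons(a, cons(a, cons(a, a))), cons(cons(b, a), cons(a, b))))  →  m(cons(cons(a, a), cons(b, a)), cons(b, a), cons(a, cons(a, a)))   [R2 at 3]
3. m(cons(cons(a, a), cons(b, a)), cons(b, a), cons(a, cons(a, a)))  →  cons(a, cons(cons(a, a), cons(b, a)))   [R3 at ε]

cons(a, cons(cons(a, a), cons(b, a)))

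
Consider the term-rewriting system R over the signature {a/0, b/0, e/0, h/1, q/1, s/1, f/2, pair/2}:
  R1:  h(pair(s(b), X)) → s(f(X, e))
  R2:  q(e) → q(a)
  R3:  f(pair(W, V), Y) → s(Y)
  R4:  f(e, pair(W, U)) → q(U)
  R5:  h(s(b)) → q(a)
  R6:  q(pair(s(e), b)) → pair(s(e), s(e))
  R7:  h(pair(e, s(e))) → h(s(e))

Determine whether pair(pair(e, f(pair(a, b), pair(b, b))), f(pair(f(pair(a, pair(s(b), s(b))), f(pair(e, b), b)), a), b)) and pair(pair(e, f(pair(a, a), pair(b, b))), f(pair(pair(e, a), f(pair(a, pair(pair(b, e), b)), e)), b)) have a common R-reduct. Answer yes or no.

yes — NF(t₁) = pair(pair(e, s(pair(b, b))), s(b)), NF(t₂) = pair(pair(e, s(pair(b, b))), s(b))

Reduce t₁ = pair(pair(e, f(pair(a, b), pair(b, b))), f(pair(f(pair(a, pair(s(b), s(b))), f(pair(e, b), b)), a), b)):
1. pair(pair(e, f(pair(a, b), pair(b, b))), f(pair(f(pair(a, pair(s(b), s(b))), f(pair(e, b), b)), a), b))  →  pair(pair(e, s(pair(b, b))), f(pair(f(pair(a, pair(s(b), s(b))), f(pair(e, b), b)), a), b))   [R3 at 1.2]
2. pair(pair(e, s(pair(b, b))), f(pair(f(pair(a, pair(s(b), s(b))), f(pair(e, b), b)), a), b))  →  pair(pair(e, s(pair(b, b))), s(b))   [R3 at 2]

Reduce t₂ = pair(pair(e, f(pair(a, a), pair(b, b))), f(pair(pair(e, a), f(pair(a, pair(pair(b, e), b)), e)), b)):
1. pair(pair(e, f(pair(a, a), pair(b, b))), f(pair(pair(e, a), f(pair(a, pair(pair(b, e), b)), e)), b))  →  pair(pair(e, s(pair(b, b))), f(pair(pair(e, a), f(pair(a, pair(pair(b, e), b)), e)), b))   [R3 at 1.2]
2. pair(pair(e, s(pair(b, b))), f(pair(pair(e, a), f(pair(a, pair(pair(b, e), b)), e)), b))  →  pair(pair(e, s(pair(b, b))), s(b))   [R3 at 2]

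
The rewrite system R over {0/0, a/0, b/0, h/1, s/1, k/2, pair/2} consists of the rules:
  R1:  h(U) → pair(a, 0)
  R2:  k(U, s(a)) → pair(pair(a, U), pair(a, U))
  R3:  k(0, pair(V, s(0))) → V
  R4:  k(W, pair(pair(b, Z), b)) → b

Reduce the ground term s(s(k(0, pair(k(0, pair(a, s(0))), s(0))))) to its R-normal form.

s(s(a))

1. s(s(k(0, pair(k(0, pair(a, s(0))), s(0)))))  →  s(s(k(0, pair(a, s(0)))))   [R3 at 1.1]
2. s(s(k(0, pair(a, s(0)))))  →  s(s(a))   [R3 at 1.1]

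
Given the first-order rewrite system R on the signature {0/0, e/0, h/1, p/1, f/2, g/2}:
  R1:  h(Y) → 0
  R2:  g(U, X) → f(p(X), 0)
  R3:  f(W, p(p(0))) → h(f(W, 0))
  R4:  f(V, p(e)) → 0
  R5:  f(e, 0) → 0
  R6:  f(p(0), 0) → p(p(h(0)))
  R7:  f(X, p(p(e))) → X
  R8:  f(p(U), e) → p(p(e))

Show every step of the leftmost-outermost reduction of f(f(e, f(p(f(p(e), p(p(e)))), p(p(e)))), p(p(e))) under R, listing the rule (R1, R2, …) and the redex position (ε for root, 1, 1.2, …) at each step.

1. f(f(e, f(p(f(p(e), p(p(e)))), p(p(e)))), p(p(e)))  →  f(e, f(p(f(p(e), p(p(e)))), p(p(e))))   [R7 at ε]
2. f(e, f(p(f(p(e), p(p(e)))), p(p(e))))  →  f(e, p(f(p(e), p(p(e)))))   [R7 at 2]
3. f(e, p(f(p(e), p(p(e)))))  →  f(e, p(p(e)))   [R7 at 2.1]
4. f(e, p(p(e)))  →  e   [R7 at ε]

e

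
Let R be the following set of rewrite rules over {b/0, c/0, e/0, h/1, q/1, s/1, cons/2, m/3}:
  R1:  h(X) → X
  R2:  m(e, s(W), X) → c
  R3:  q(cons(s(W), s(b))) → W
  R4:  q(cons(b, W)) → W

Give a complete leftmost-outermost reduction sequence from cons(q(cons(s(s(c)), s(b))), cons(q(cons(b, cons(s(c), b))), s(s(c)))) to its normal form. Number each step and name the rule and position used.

1. cons(q(cons(s(s(c)), s(b))), cons(q(cons(b, cons(s(c), b))), s(s(c))))  →  cons(s(c), cons(q(cons(b, cons(s(c), b))), s(s(c))))   [R3 at 1]
2. cons(s(c), cons(q(cons(b, cons(s(c), b))), s(s(c))))  →  cons(s(c), cons(cons(s(c), b), s(s(c))))   [R4 at 2.1]

cons(s(c), cons(cons(s(c), b), s(s(c))))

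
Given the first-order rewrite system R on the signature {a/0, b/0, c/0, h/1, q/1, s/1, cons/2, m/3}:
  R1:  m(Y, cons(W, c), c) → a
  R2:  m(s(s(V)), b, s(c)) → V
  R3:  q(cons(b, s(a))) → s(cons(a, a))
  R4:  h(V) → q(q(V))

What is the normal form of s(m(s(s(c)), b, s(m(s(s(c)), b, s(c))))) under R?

s(c)

1. s(m(s(s(c)), b, s(m(s(s(c)), b, s(c)))))  →  s(m(s(s(c)), b, s(c)))   [R2 at 1.3.1]
2. s(m(s(s(c)), b, s(c)))  →  s(c)   [R2 at 1]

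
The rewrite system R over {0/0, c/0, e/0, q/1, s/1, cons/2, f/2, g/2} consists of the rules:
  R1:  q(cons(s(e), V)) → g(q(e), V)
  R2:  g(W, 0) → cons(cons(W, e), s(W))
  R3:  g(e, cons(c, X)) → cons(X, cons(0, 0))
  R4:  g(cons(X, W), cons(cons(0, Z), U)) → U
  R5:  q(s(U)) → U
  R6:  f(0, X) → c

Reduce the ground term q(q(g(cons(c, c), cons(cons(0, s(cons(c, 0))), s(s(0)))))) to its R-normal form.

1. q(q(g(cons(c, c), cons(cons(0, s(cons(c, 0))), s(s(0))))))  →  q(q(s(s(0))))   [R4 at 1.1]
2. q(q(s(s(0))))  →  q(s(0))   [R5 at 1]
3. q(s(0))  →  0   [R5 at ε]

0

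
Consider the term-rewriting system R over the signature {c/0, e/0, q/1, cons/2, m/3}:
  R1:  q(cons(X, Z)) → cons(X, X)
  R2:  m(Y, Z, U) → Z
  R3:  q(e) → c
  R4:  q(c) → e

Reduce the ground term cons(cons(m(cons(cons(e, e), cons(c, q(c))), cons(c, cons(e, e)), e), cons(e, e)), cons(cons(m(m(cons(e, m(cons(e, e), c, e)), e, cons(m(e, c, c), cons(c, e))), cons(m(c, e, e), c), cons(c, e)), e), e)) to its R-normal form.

1. cons(cons(m(cons(cons(e, e), cons(c, q(c))), cons(c, cons(e, e)), e), cons(e, e)), cons(cons(m(m(cons(e, m(cons(e, e), c, e)), e, cons(m(e, c, c), cons(c, e))), cons(m(c, e, e), c), cons(c, e)), e), e))  →  cons(cons(cons(c, cons(e, e)), cons(e, e)), cons(cons(m(m(cons(e, m(cons(e, e), c, e)), e, cons(m(e, c, c), cons(c, e))), cons(m(c, e, e), c), cons(c, e)), e), e))   [R2 at 1.1]
2. cons(cons(cons(c, cons(e, e)), cons(e, e)), cons(cons(m(m(cons(e, m(cons(e, e), c, e)), e, cons(m(e, c, c), cons(c, e))), cons(m(c, e, e), c), cons(c, e)), e), e))  →  cons(cons(cons(c, cons(e, e)), cons(e, e)), cons(cons(cons(m(c, e, e), c), e), e))   [R2 at 2.1.1]
3. cons(cons(cons(c, cons(e, e)), cons(e, e)), cons(cons(cons(m(c, e, e), c), e), e))  →  cons(cons(cons(c, cons(e, e)), cons(e, e)), cons(cons(cons(e, c), e), e))   [R2 at 2.1.1.1]

cons(cons(cons(c, cons(e, e)), cons(e, e)), cons(cons(cons(e, c), e), e))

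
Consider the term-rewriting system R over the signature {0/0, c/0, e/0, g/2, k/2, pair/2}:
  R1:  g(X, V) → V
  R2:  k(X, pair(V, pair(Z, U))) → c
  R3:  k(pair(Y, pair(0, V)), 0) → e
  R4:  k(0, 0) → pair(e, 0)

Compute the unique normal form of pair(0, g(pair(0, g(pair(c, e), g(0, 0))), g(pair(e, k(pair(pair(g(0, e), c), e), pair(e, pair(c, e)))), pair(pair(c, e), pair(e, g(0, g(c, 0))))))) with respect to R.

1. pair(0, g(pair(0, g(pair(c, e), g(0, 0))), g(pair(e, k(pair(pair(g(0, e), c), e), pair(e, pair(c, e)))), pair(pair(c, e), pair(e, g(0, g(c, 0)))))))  →  pair(0, g(pair(e, k(pair(pair(g(0, e), c), e), pair(e, pair(c, e)))), pair(pair(c, e), pair(e, g(0, g(c, 0))))))   [R1 at 2]
2. pair(0, g(pair(e, k(pair(pair(g(0, e), c), e), pair(e, pair(c, e)))), pair(pair(c, e), pair(e, g(0, g(c, 0))))))  →  pair(0, pair(pair(c, e), pair(e, g(0, g(c, 0)))))   [R1 at 2]
3. pair(0, pair(pair(c, e), pair(e, g(0, g(c, 0)))))  →  pair(0, pair(pair(c, e), pair(e, g(c, 0))))   [R1 at 2.2.2]
4. pair(0, pair(pair(c, e), pair(e, g(c, 0))))  →  pair(0, pair(pair(c, e), pair(e, 0)))   [R1 at 2.2.2]

pair(0, pair(pair(c, e), pair(e, 0)))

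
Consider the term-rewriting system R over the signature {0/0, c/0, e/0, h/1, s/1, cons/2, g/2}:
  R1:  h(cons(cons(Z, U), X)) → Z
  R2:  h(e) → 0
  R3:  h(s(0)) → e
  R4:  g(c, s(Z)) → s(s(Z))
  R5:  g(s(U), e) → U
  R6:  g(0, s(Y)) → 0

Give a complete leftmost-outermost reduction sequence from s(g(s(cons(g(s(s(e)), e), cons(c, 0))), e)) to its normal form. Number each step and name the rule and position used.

s(cons(s(e), cons(c, 0)))

1. s(g(s(cons(g(s(s(e)), e), cons(c, 0))), e))  →  s(cons(g(s(s(e)), e), cons(c, 0)))   [R5 at 1]
2. s(cons(g(s(s(e)), e), cons(c, 0)))  →  s(cons(s(e), cons(c, 0)))   [R5 at 1.1]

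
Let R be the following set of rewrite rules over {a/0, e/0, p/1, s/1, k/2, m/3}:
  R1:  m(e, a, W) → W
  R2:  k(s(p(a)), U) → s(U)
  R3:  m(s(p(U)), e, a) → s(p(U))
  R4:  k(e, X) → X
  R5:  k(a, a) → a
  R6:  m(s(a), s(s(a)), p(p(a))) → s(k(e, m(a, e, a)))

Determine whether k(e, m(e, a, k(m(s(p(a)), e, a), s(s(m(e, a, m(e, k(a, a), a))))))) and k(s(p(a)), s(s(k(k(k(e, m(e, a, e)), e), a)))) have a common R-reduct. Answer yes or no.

Reduce t₁ = k(e, m(e, a, k(m(s(p(a)), e, a), s(s(m(e, a, m(e, k(a, a), a))))))):
1. k(e, m(e, a, k(m(s(p(a)), e, a), s(s(m(e, a, m(e, k(a, a), a)))))))  →  m(e, a, k(m(s(p(a)), e, a), s(s(m(e, a, m(e, k(a, a), a))))))   [R4 at ε]
2. m(e, a, k(m(s(p(a)), e, a), s(s(m(e, a, m(e, k(a, a), a))))))  →  k(m(s(p(a)), e, a), s(s(m(e, a, m(e, k(a, a), a)))))   [R1 at ε]
3. k(m(s(p(a)), e, a), s(s(m(e, a, m(e, k(a, a), a)))))  →  k(s(p(a)), s(s(m(e, a, m(e, k(a, a), a)))))   [R3 at 1]
4. k(s(p(a)), s(s(m(e, a, m(e, k(a, a), a)))))  →  s(s(s(m(e, a, m(e, k(a, a), a)))))   [R2 at ε]
5. s(s(s(m(e, a, m(e, k(a, a), a)))))  →  s(s(s(m(e, k(a, a), a))))   [R1 at 1.1.1]
6. s(s(s(m(e, k(a, a), a))))  →  s(s(s(m(e, a, a))))   [R5 at 1.1.1.2]
7. s(s(s(m(e, a, a))))  →  s(s(s(a)))   [R1 at 1.1.1]

Reduce t₂ = k(s(p(a)), s(s(k(k(k(e, m(e, a, e)), e), a)))):
1. k(s(p(a)), s(s(k(k(k(e, m(e, a, e)), e), a))))  →  s(s(s(k(k(k(e, m(e, a, e)), e), a))))   [R2 at ε]
2. s(s(s(k(k(k(e, m(e, a, e)), e), a))))  →  s(s(s(k(k(m(e, a, e), e), a))))   [R4 at 1.1.1.1.1]
3. s(s(s(k(k(m(e, a, e), e), a))))  →  s(s(s(k(k(e, e), a))))   [R1 at 1.1.1.1.1]
4. s(s(s(k(k(e, e), a))))  →  s(s(s(k(e, a))))   [R4 at 1.1.1.1]
5. s(s(s(k(e, a))))  →  s(s(s(a)))   [R4 at 1.1.1]

yes — NF(t₁) = s(s(s(a))), NF(t₂) = s(s(s(a)))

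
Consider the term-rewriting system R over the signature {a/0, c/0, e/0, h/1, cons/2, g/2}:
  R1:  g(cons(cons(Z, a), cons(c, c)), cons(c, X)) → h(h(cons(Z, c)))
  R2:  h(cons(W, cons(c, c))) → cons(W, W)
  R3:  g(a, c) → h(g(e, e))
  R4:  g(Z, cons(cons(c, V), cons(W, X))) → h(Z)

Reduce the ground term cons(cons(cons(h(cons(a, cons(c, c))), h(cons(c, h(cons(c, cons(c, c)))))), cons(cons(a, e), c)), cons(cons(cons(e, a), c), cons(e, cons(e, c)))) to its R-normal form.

1. cons(cons(cons(h(cons(a, cons(c, c))), h(cons(c, h(cons(c, cons(c, c)))))), cons(cons(a, e), c)), cons(cons(cons(e, a), c), cons(e, cons(e, c))))  →  cons(cons(cons(cons(a, a), h(cons(c, h(cons(c, cons(c, c)))))), cons(cons(a, e), c)), cons(cons(cons(e, a), c), cons(e, cons(e, c))))   [R2 at 1.1.1]
2. cons(cons(cons(cons(a, a), h(cons(c, h(cons(c, cons(c, c)))))), cons(cons(a, e), c)), cons(cons(cons(e, a), c), cons(e, cons(e, c))))  →  cons(cons(cons(cons(a, a), h(cons(c, cons(c, c)))), cons(cons(a, e), c)), cons(cons(cons(e, a), c), cons(e, cons(e, c))))   [R2 at 1.1.2.1.2]
3. cons(cons(cons(cons(a, a), h(cons(c, cons(c, c)))), cons(cons(a, e), c)), cons(cons(cons(e, a), c), cons(e, cons(e, c))))  →  cons(cons(cons(cons(a, a), cons(c, c)), cons(cons(a, e), c)), cons(cons(cons(e, a), c), cons(e, cons(e, c))))   [R2 at 1.1.2]

cons(cons(cons(cons(a, a), cons(c, c)), cons(cons(a, e), c)), cons(cons(cons(e, a), c), cons(e, cons(e, c))))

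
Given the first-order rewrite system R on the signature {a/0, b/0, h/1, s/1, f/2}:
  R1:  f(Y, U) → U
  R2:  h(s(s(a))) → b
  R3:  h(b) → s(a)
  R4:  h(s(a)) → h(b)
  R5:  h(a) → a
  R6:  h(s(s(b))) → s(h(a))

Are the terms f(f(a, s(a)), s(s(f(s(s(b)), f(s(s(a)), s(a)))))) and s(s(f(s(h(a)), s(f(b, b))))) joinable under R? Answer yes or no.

no — NF(t₁) = s(s(s(a))), NF(t₂) = s(s(s(b)))

Reduce t₁ = f(f(a, s(a)), s(s(f(s(s(b)), f(s(s(a)), s(a)))))):
1. f(f(a, s(a)), s(s(f(s(s(b)), f(s(s(a)), s(a))))))  →  s(s(f(s(s(b)), f(s(s(a)), s(a)))))   [R1 at ε]
2. s(s(f(s(s(b)), f(s(s(a)), s(a)))))  →  s(s(f(s(s(a)), s(a))))   [R1 at 1.1]
3. s(s(f(s(s(a)), s(a))))  →  s(s(s(a)))   [R1 at 1.1]

Reduce t₂ = s(s(f(s(h(a)), s(f(b, b))))):
1. s(s(f(s(h(a)), s(f(b, b)))))  →  s(s(s(f(b, b))))   [R1 at 1.1]
2. s(s(s(f(b, b))))  →  s(s(s(b)))   [R1 at 1.1.1]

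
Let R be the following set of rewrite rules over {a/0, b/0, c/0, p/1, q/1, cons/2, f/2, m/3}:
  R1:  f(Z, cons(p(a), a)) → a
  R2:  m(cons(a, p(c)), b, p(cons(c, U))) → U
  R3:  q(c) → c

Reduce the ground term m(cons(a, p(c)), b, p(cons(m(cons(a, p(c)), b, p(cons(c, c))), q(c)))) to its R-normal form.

1. m(cons(a, p(c)), b, p(cons(m(cons(a, p(c)), b, p(cons(c, c))), q(c))))  →  m(cons(a, p(c)), b, p(cons(c, q(c))))   [R2 at 3.1.1]
2. m(cons(a, p(c)), b, p(cons(c, q(c))))  →  q(c)   [R2 at ε]
3. q(c)  →  c   [R3 at ε]

c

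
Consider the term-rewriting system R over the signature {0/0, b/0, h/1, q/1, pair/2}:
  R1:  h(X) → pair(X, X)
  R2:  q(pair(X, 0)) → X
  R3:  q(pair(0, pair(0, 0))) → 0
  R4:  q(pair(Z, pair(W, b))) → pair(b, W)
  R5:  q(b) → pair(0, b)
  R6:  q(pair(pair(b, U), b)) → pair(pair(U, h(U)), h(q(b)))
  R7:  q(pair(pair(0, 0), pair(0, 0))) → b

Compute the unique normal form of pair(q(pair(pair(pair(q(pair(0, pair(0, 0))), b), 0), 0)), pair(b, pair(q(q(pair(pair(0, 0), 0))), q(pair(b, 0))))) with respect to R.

pair(pair(pair(0, b), 0), pair(b, pair(0, b)))

1. pair(q(pair(pair(pair(q(pair(0, pair(0, 0))), b), 0), 0)), pair(b, pair(q(q(pair(pair(0, 0), 0))), q(pair(b, 0)))))  →  pair(pair(pair(q(pair(0, pair(0, 0))), b), 0), pair(b, pair(q(q(pair(pair(0, 0), 0))), q(pair(b, 0)))))   [R2 at 1]
2. pair(pair(pair(q(pair(0, pair(0, 0))), b), 0), pair(b, pair(q(q(pair(pair(0, 0), 0))), q(pair(b, 0)))))  →  pair(pair(pair(0, b), 0), pair(b, pair(q(q(pair(pair(0, 0), 0))), q(pair(b, 0)))))   [R3 at 1.1.1]
3. pair(pair(pair(0, b), 0), pair(b, pair(q(q(pair(pair(0, 0), 0))), q(pair(b, 0)))))  →  pair(pair(pair(0, b), 0), pair(b, pair(q(pair(0, 0)), q(pair(b, 0)))))   [R2 at 2.2.1.1]
4. pair(pair(pair(0, b), 0), pair(b, pair(q(pair(0, 0)), q(pair(b, 0)))))  →  pair(pair(pair(0, b), 0), pair(b, pair(0, q(pair(b, 0)))))   [R2 at 2.2.1]
5. pair(pair(pair(0, b), 0), pair(b, pair(0, q(pair(b, 0)))))  →  pair(pair(pair(0, b), 0), pair(b, pair(0, b)))   [R2 at 2.2.2]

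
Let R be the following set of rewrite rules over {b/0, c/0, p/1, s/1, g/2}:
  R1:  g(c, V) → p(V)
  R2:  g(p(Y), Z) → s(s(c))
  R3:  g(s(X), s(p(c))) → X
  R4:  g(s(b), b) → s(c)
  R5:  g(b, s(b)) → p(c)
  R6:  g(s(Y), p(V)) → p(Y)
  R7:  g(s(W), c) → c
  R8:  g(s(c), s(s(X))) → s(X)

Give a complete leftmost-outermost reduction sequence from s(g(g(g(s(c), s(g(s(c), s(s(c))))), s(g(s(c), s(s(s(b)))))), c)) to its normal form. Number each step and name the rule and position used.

s(c)

1. s(g(g(g(s(c), s(g(s(c), s(s(c))))), s(g(s(c), s(s(s(b)))))), c))  →  s(g(g(g(s(c), s(s(c))), s(g(s(c), s(s(s(b)))))), c))   [R8 at 1.1.1.2.1]
2. s(g(g(g(s(c), s(s(c))), s(g(s(c), s(s(s(b)))))), c))  →  s(g(g(s(c), s(g(s(c), s(s(s(b)))))), c))   [R8 at 1.1.1]
3. s(g(g(s(c), s(g(s(c), s(s(s(b)))))), c))  →  s(g(g(s(c), s(s(s(b)))), c))   [R8 at 1.1.2.1]
4. s(g(g(s(c), s(s(s(b)))), c))  →  s(g(s(s(b)), c))   [R8 at 1.1]
5. s(g(s(s(b)), c))  →  s(c)   [R7 at 1]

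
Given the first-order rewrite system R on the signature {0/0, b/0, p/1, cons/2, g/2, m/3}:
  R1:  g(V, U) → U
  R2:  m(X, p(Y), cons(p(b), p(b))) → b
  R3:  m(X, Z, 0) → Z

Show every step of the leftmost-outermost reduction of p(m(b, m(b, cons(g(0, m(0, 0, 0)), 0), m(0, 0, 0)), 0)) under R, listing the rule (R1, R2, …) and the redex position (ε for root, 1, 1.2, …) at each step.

p(cons(0, 0))

1. p(m(b, m(b, cons(g(0, m(0, 0, 0)), 0), m(0, 0, 0)), 0))  →  p(m(b, cons(g(0, m(0, 0, 0)), 0), m(0, 0, 0)))   [R3 at 1]
2. p(m(b, cons(g(0, m(0, 0, 0)), 0), m(0, 0, 0)))  →  p(m(b, cons(m(0, 0, 0), 0), m(0, 0, 0)))   [R1 at 1.2.1]
3. p(m(b, cons(m(0, 0, 0), 0), m(0, 0, 0)))  →  p(m(b, cons(0, 0), m(0, 0, 0)))   [R3 at 1.2.1]
4. p(m(b, cons(0, 0), m(0, 0, 0)))  →  p(m(b, cons(0, 0), 0))   [R3 at 1.3]
5. p(m(b, cons(0, 0), 0))  →  p(cons(0, 0))   [R3 at 1]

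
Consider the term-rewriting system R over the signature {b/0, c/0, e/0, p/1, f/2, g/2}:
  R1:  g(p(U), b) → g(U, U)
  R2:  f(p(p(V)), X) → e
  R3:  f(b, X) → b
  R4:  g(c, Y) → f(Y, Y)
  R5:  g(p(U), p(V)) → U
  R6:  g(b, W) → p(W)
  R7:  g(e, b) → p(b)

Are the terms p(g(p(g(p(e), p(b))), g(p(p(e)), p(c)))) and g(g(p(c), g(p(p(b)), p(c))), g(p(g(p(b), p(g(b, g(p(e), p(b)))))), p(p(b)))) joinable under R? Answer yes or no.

Reduce t₁ = p(g(p(g(p(e), p(b))), g(p(p(e)), p(c)))):
1. p(g(p(g(p(e), p(b))), g(p(p(e)), p(c))))  →  p(g(p(e), g(p(p(e)), p(c))))   [R5 at 1.1.1]
2. p(g(p(e), g(p(p(e)), p(c))))  →  p(g(p(e), p(e)))   [R5 at 1.2]
3. p(g(p(e), p(e)))  →  p(e)   [R5 at 1]

Reduce t₂ = g(g(p(c), g(p(p(b)), p(c))), g(p(g(p(b), p(g(b, g(p(e), p(b)))))), p(p(b)))):
1. g(g(p(c), g(p(p(b)), p(c))), g(p(g(p(b), p(g(b, g(p(e), p(b)))))), p(p(b))))  →  g(g(p(c), p(b)), g(p(g(p(b), p(g(b, g(p(e), p(b)))))), p(p(b))))   [R5 at 1.2]
2. g(g(p(c), p(b)), g(p(g(p(b), p(g(b, g(p(e), p(b)))))), p(p(b))))  →  g(c, g(p(g(p(b), p(g(b, g(p(e), p(b)))))), p(p(b))))   [R5 at 1]
3. g(c, g(p(g(p(b), p(g(b, g(p(e), p(b)))))), p(p(b))))  →  f(g(p(g(p(b), p(g(b, g(p(e), p(b)))))), p(p(b))), g(p(g(p(b), p(g(b, g(p(e), p(b)))))), p(p(b))))   [R4 at ε]
4. f(g(p(g(p(b), p(g(b, g(p(e), p(b)))))), p(p(b))), g(p(g(p(b), p(g(b, g(p(e), p(b)))))), p(p(b))))  →  f(g(p(b), p(g(b, g(p(e), p(b))))), g(p(g(p(b), p(g(b, g(p(e), p(b)))))), p(p(b))))   [R5 at 1]
5. f(g(p(b), p(g(b, g(p(e), p(b))))), g(p(g(p(b), p(g(b, g(p(e), p(b)))))), p(p(b))))  →  f(b, g(p(g(p(b), p(g(b, g(p(e), p(b)))))), p(p(b))))   [R5 at 1]
6. f(b, g(p(g(p(b), p(g(b, g(p(e), p(b)))))), p(p(b))))  →  b   [R3 at ε]

no — NF(t₁) = p(e), NF(t₂) = b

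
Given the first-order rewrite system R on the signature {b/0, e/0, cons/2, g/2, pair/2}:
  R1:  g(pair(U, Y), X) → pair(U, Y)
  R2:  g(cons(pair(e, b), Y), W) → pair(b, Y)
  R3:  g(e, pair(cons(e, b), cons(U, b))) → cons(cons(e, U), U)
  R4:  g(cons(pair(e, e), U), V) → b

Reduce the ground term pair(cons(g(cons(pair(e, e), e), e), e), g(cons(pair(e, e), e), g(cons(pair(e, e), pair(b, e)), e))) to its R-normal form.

1. pair(cons(g(cons(pair(e, e), e), e), e), g(cons(pair(e, e), e), g(cons(pair(e, e), pair(b, e)), e)))  →  pair(cons(b, e), g(cons(pair(e, e), e), g(cons(pair(e, e), pair(b, e)), e)))   [R4 at 1.1]
2. pair(cons(b, e), g(cons(pair(e, e), e), g(cons(pair(e, e), pair(b, e)), e)))  →  pair(cons(b, e), b)   [R4 at 2]

pair(cons(b, e), b)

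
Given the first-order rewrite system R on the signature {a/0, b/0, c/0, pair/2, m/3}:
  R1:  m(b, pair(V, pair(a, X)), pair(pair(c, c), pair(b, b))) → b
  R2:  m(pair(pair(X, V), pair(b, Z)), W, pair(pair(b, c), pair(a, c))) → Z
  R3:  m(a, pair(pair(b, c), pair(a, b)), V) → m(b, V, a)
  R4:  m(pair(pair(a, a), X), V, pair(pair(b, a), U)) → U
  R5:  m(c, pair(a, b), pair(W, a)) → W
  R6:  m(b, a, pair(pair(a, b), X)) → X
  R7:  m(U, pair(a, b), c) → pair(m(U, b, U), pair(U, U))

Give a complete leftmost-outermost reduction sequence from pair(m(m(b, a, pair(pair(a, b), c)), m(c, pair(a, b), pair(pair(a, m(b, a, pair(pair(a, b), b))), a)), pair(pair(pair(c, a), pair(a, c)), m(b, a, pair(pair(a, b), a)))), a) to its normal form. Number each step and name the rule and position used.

pair(pair(pair(c, a), pair(a, c)), a)

1. pair(m(m(b, a, pair(pair(a, b), c)), m(c, pair(a, b), pair(pair(a, m(b, a, pair(pair(a, b), b))), a)), pair(pair(pair(c, a), pair(a, c)), m(b, a, pair(pair(a, b), a)))), a)  →  pair(m(c, m(c, pair(a, b), pair(pair(a, m(b, a, pair(pair(a, b), b))), a)), pair(pair(pair(c, a), pair(a, c)), m(b, a, pair(pair(a, b), a)))), a)   [R6 at 1.1]
2. pair(m(c, m(c, pair(a, b), pair(pair(a, m(b, a, pair(pair(a, b), b))), a)), pair(pair(pair(c, a), pair(a, c)), m(b, a, pair(pair(a, b), a)))), a)  →  pair(m(c, pair(a, m(b, a, pair(pair(a, b), b))), pair(pair(pair(c, a), pair(a, c)), m(b, a, pair(pair(a, b), a)))), a)   [R5 at 1.2]
3. pair(m(c, pair(a, m(b, a, pair(pair(a, b), b))), pair(pair(pair(c, a), pair(a, c)), m(b, a, pair(pair(a, b), a)))), a)  →  pair(m(c, pair(a, b), pair(pair(pair(c, a), pair(a, c)), m(b, a, pair(pair(a, b), a)))), a)   [R6 at 1.2.2]
4. pair(m(c, pair(a, b), pair(pair(pair(c, a), pair(a, c)), m(b, a, pair(pair(a, b), a)))), a)  →  pair(m(c, pair(a, b), pair(pair(pair(c, a), pair(a, c)), a)), a)   [R6 at 1.3.2]
5. pair(m(c, pair(a, b), pair(pair(pair(c, a), pair(a, c)), a)), a)  →  pair(pair(pair(c, a), pair(a, c)), a)   [R5 at 1]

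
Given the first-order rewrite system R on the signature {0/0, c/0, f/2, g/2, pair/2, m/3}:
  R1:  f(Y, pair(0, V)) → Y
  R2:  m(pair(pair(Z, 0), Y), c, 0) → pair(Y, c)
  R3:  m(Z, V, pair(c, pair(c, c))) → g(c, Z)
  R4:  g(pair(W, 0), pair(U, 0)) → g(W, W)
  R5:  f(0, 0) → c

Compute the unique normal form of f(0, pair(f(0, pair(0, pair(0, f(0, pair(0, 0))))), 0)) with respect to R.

0

1. f(0, pair(f(0, pair(0, pair(0, f(0, pair(0, 0))))), 0))  →  f(0, pair(0, 0))   [R1 at 2.1]
2. f(0, pair(0, 0))  →  0   [R1 at ε]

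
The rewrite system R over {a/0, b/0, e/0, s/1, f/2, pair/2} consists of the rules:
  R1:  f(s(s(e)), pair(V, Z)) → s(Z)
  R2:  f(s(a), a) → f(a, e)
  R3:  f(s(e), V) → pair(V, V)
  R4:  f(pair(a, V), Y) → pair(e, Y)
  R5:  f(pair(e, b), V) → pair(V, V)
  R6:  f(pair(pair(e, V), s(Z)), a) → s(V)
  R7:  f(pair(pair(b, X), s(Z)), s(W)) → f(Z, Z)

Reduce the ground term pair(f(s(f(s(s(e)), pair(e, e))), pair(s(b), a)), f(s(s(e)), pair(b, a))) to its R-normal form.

pair(s(a), s(a))

1. pair(f(s(f(s(s(e)), pair(e, e))), pair(s(b), a)), f(s(s(e)), pair(b, a)))  →  pair(f(s(s(e)), pair(s(b), a)), f(s(s(e)), pair(b, a)))   [R1 at 1.1.1]
2. pair(f(s(s(e)), pair(s(b), a)), f(s(s(e)), pair(b, a)))  →  pair(s(a), f(s(s(e)), pair(b, a)))   [R1 at 1]
3. pair(s(a), f(s(s(e)), pair(b, a)))  →  pair(s(a), s(a))   [R1 at 2]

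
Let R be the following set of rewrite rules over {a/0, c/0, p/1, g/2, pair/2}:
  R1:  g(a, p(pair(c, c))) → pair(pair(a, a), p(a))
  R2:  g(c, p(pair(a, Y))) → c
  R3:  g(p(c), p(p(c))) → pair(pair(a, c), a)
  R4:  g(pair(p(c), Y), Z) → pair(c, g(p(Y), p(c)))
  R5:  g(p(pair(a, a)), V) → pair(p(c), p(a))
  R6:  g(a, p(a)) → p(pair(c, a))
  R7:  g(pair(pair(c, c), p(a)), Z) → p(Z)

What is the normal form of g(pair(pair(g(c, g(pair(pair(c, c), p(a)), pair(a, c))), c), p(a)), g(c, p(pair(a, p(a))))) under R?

1. g(pair(pair(g(c, g(pair(pair(c, c), p(a)), pair(a, c))), c), p(a)), g(c, p(pair(a, p(a)))))  →  g(pair(pair(g(c, p(pair(a, c))), c), p(a)), g(c, p(pair(a, p(a)))))   [R7 at 1.1.1.2]
2. g(pair(pair(g(c, p(pair(a, c))), c), p(a)), g(c, p(pair(a, p(a)))))  →  g(pair(pair(c, c), p(a)), g(c, p(pair(a, p(a)))))   [R2 at 1.1.1]
3. g(pair(pair(c, c), p(a)), g(c, p(pair(a, p(a)))))  →  p(g(c, p(pair(a, p(a)))))   [R7 at ε]
4. p(g(c, p(pair(a, p(a)))))  →  p(c)   [R2 at 1]

p(c)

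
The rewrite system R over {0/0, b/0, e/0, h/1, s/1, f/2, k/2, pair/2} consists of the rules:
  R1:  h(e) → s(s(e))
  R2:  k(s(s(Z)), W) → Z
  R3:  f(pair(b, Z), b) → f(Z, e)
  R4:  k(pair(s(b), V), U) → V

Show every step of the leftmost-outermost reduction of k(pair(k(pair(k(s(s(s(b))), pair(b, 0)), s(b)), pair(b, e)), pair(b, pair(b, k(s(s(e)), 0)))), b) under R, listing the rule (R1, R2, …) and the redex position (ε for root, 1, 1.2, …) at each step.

pair(b, pair(b, e))

1. k(pair(k(pair(k(s(s(s(b))), pair(b, 0)), s(b)), pair(b, e)), pair(b, pair(b, k(s(s(e)), 0)))), b)  →  k(pair(k(pair(s(b), s(b)), pair(b, e)), pair(b, pair(b, k(s(s(e)), 0)))), b)   [R2 at 1.1.1.1]
2. k(pair(k(pair(s(b), s(b)), pair(b, e)), pair(b, pair(b, k(s(s(e)), 0)))), b)  →  k(pair(s(b), pair(b, pair(b, k(s(s(e)), 0)))), b)   [R4 at 1.1]
3. k(pair(s(b), pair(b, pair(b, k(s(s(e)), 0)))), b)  →  pair(b, pair(b, k(s(s(e)), 0)))   [R4 at ε]
4. pair(b, pair(b, k(s(s(e)), 0)))  →  pair(b, pair(b, e))   [R2 at 2.2]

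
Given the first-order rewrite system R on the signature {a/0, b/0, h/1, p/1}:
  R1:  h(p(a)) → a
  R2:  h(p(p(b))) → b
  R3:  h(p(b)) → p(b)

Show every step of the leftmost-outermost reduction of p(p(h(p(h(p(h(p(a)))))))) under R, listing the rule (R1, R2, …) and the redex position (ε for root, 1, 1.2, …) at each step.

1. p(p(h(p(h(p(h(p(a))))))))  →  p(p(h(p(h(p(a))))))   [R1 at 1.1.1.1.1.1]
2. p(p(h(p(h(p(a))))))  →  p(p(h(p(a))))   [R1 at 1.1.1.1]
3. p(p(h(p(a))))  →  p(p(a))   [R1 at 1.1]

p(p(a))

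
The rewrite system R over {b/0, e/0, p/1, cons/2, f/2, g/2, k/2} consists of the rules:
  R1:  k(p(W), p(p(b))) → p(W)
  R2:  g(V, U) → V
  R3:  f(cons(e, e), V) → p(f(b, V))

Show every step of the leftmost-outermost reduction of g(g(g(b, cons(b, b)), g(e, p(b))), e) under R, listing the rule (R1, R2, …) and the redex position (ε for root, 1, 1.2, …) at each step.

1. g(g(g(b, cons(b, b)), g(e, p(b))), e)  →  g(g(b, cons(b, b)), g(e, p(b)))   [R2 at ε]
2. g(g(b, cons(b, b)), g(e, p(b)))  →  g(b, cons(b, b))   [R2 at ε]
3. g(b, cons(b, b))  →  b   [R2 at ε]

b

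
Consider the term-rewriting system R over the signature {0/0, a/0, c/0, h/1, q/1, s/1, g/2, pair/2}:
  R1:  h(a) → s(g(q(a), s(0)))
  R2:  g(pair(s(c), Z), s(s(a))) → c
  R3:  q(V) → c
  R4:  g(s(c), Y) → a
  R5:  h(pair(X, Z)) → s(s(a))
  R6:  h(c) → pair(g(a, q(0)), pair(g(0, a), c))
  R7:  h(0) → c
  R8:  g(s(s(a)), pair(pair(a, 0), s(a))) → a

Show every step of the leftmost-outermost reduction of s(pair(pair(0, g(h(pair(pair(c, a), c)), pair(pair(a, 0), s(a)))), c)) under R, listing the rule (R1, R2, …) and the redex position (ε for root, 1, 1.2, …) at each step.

s(pair(pair(0, a), c))

1. s(pair(pair(0, g(h(pair(pair(c, a), c)), pair(pair(a, 0), s(a)))), c))  →  s(pair(pair(0, g(s(s(a)), pair(pair(a, 0), s(a)))), c))   [R5 at 1.1.2.1]
2. s(pair(pair(0, g(s(s(a)), pair(pair(a, 0), s(a)))), c))  →  s(pair(pair(0, a), c))   [R8 at 1.1.2]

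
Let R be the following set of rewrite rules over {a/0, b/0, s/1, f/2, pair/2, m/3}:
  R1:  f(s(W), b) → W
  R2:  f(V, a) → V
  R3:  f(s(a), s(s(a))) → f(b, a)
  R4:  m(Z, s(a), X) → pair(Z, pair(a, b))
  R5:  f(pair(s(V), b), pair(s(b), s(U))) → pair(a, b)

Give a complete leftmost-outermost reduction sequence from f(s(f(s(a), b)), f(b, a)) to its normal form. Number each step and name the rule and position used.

1. f(s(f(s(a), b)), f(b, a))  →  f(s(a), f(b, a))   [R1 at 1.1]
2. f(s(a), f(b, a))  →  f(s(a), b)   [R2 at 2]
3. f(s(a), b)  →  a   [R1 at ε]

a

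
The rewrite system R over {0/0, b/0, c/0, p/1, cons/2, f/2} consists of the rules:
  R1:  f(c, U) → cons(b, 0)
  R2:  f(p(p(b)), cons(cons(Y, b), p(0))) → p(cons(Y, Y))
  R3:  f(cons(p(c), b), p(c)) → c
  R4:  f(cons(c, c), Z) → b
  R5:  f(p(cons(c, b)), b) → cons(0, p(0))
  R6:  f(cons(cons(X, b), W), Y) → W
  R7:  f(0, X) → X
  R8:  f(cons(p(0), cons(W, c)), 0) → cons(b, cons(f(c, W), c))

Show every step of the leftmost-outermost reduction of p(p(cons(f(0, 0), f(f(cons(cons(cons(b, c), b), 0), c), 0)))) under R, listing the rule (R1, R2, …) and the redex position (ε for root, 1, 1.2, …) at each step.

1. p(p(cons(f(0, 0), f(f(cons(cons(cons(b, c), b), 0), c), 0))))  →  p(p(cons(0, f(f(cons(cons(cons(b, c), b), 0), c), 0))))   [R7 at 1.1.1]
2. p(p(cons(0, f(f(cons(cons(cons(b, c), b), 0), c), 0))))  →  p(p(cons(0, f(0, 0))))   [R6 at 1.1.2.1]
3. p(p(cons(0, f(0, 0))))  →  p(p(cons(0, 0)))   [R7 at 1.1.2]

p(p(cons(0, 0)))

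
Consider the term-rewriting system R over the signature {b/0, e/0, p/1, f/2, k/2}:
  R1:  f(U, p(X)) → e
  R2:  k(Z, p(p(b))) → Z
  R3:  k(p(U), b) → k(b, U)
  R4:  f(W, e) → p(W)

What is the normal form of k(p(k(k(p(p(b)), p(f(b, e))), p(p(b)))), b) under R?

b

1. k(p(k(k(p(p(b)), p(f(b, e))), p(p(b)))), b)  →  k(b, k(k(p(p(b)), p(f(b, e))), p(p(b))))   [R3 at ε]
2. k(b, k(k(p(p(b)), p(f(b, e))), p(p(b))))  →  k(b, k(p(p(b)), p(f(b, e))))   [R2 at 2]
3. k(b, k(p(p(b)), p(f(b, e))))  →  k(b, k(p(p(b)), p(p(b))))   [R4 at 2.2.1]
4. k(b, k(p(p(b)), p(p(b))))  →  k(b, p(p(b)))   [R2 at 2]
5. k(b, p(p(b)))  →  b   [R2 at ε]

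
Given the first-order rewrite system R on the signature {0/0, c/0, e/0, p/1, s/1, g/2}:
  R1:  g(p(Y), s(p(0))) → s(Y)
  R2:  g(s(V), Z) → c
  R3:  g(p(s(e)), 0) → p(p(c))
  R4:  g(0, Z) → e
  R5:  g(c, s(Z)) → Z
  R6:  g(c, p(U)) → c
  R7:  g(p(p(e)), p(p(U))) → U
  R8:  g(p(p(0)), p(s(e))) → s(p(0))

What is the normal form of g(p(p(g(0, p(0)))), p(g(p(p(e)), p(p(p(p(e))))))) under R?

p(e)

1. g(p(p(g(0, p(0)))), p(g(p(p(e)), p(p(p(p(e)))))))  →  g(p(p(e)), p(g(p(p(e)), p(p(p(p(e)))))))   [R4 at 1.1.1]
2. g(p(p(e)), p(g(p(p(e)), p(p(p(p(e)))))))  →  g(p(p(e)), p(p(p(e))))   [R7 at 2.1]
3. g(p(p(e)), p(p(p(e))))  →  p(e)   [R7 at ε]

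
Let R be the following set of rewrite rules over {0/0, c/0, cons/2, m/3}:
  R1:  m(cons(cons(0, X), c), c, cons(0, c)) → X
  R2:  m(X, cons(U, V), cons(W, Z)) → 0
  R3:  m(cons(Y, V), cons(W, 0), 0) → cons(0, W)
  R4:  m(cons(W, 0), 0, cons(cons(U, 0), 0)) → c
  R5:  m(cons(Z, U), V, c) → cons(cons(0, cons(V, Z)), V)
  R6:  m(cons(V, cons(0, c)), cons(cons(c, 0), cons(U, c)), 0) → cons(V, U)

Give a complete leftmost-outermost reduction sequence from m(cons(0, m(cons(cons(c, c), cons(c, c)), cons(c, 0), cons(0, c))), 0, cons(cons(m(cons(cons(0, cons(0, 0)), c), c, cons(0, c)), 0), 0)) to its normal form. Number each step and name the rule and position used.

c

1. m(cons(0, m(cons(cons(c, c), cons(c, c)), cons(c, 0), cons(0, c))), 0, cons(cons(m(cons(cons(0, cons(0, 0)), c), c, cons(0, c)), 0), 0))  →  m(cons(0, 0), 0, cons(cons(m(cons(cons(0, cons(0, 0)), c), c, cons(0, c)), 0), 0))   [R2 at 1.2]
2. m(cons(0, 0), 0, cons(cons(m(cons(cons(0, cons(0, 0)), c), c, cons(0, c)), 0), 0))  →  c   [R4 at ε]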